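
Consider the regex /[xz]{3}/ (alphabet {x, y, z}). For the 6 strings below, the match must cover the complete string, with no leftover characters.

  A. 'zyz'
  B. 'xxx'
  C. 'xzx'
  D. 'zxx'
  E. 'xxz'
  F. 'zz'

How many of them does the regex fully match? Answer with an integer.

4

A → no match
B → match
C → match
D → match
E → match
F → no match
Total matched: 4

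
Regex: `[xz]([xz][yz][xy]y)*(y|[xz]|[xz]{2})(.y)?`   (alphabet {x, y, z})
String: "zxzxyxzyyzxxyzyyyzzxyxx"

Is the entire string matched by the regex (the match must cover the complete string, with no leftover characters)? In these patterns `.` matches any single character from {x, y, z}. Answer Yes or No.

No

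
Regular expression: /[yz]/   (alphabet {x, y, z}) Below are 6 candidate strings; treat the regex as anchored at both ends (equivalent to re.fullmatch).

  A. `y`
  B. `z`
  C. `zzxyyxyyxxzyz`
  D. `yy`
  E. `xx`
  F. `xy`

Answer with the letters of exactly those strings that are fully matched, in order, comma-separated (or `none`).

A, B

A → match
B → match
C → no match
D → no match
E → no match
F → no match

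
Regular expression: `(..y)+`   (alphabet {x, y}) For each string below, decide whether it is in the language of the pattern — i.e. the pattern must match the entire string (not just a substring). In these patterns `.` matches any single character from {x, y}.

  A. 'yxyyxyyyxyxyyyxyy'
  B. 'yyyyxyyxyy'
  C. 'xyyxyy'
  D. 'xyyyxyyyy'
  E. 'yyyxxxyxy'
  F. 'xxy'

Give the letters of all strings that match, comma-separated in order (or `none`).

A → no match
B. 'yyyyxyyxyy' → no match
C. 'xyyxyy' → match
D. 'xyyyxyyyy' → match
E. 'yyyxxxyxy' → no match
F. 'xxy' → match

C, D, F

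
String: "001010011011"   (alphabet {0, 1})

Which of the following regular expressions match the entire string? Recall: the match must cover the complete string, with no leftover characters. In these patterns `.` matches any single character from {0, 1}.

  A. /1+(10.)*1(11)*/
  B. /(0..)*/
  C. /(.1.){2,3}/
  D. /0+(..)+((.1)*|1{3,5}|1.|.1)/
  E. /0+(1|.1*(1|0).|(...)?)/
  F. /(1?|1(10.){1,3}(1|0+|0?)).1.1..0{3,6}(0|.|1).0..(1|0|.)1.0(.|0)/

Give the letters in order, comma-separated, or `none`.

A → no match — must start with "1"
B → match
C → no match
D → match
E → no match
F → no match

B, D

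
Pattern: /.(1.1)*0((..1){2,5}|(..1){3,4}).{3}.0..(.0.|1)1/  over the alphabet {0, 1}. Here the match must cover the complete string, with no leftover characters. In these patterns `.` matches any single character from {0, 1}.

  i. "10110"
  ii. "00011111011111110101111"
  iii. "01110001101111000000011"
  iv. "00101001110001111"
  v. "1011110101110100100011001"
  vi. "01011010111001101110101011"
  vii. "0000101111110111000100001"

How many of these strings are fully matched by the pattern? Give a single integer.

6

i → no match — must end with "1"
ii → match
iii → match
iv → match
v → match
vi → match
vii → match
Total matched: 6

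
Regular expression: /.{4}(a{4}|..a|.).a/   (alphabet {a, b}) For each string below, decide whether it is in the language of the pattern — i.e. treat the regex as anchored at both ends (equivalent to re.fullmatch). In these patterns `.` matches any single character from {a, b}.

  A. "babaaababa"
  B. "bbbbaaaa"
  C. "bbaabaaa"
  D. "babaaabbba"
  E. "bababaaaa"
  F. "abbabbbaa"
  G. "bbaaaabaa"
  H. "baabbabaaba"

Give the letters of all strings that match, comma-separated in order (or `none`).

A. "babaaababa" → no match
B. "bbbbaaaa" → no match
C. "bbaabaaa" → no match
D. "babaaabbba" → no match
E. "bababaaaa" → match
F. "abbabbbaa" → no match
G. "bbaaaabaa" → no match
H. "baabbabaaba" → no match

E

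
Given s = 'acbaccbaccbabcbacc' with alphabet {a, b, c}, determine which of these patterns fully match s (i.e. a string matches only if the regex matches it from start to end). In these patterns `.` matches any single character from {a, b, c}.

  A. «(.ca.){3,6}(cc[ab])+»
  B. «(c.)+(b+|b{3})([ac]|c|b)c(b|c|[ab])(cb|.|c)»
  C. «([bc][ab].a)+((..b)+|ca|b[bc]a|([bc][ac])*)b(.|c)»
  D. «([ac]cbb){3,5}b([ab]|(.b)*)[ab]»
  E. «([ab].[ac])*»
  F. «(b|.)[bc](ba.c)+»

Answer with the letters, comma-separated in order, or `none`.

A → no match
B → no match — must start with 'c'
C → no match
D → no match
E → no match
F → match

F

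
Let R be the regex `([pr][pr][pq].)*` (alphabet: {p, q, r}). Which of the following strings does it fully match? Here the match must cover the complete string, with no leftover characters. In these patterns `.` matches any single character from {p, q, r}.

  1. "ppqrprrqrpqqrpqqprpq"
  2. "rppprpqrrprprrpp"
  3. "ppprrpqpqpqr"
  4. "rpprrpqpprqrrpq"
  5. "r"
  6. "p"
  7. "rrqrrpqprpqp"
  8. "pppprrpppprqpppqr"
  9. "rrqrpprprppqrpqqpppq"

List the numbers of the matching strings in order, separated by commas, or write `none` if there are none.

1 → no match
2 → no match
3 → no match
4 → no match
5 → no match
6 → no match
7 → match
8 → no match
9 → no match

7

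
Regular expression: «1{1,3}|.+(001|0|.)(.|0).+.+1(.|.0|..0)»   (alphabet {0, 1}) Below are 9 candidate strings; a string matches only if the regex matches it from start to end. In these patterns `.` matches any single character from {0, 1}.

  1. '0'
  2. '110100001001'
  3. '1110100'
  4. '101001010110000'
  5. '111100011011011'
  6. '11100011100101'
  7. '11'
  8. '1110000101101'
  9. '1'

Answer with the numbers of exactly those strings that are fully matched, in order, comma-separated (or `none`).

5, 7, 9

1 → no match
2 → no match
3 → no match
4 → no match
5 → match
6 → no match
7 → match
8 → no match
9 → match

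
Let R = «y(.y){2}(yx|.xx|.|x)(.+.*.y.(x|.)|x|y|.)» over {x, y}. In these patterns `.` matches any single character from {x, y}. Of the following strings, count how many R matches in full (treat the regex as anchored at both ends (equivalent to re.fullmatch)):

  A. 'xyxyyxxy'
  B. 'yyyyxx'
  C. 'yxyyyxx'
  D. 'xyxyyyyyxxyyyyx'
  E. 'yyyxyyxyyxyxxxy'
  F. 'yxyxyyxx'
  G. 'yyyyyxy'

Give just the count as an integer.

3

A → no match — must start with 'y'
B → no match
C → match
D → no match — must start with 'y'
E → no match
F → match
G → match
Total matched: 3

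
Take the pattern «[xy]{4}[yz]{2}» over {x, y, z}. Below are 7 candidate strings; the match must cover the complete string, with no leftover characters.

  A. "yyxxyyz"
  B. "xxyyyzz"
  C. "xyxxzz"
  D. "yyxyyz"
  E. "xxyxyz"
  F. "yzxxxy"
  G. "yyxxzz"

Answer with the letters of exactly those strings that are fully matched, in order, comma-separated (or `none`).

A. "yyxxyyz" → no match
B. "xxyyyzz" → no match
C. "xyxxzz" → match
D. "yyxyyz" → match
E. "xxyxyz" → match
F. "yzxxxy" → no match
G. "yyxxzz" → match

C, D, E, G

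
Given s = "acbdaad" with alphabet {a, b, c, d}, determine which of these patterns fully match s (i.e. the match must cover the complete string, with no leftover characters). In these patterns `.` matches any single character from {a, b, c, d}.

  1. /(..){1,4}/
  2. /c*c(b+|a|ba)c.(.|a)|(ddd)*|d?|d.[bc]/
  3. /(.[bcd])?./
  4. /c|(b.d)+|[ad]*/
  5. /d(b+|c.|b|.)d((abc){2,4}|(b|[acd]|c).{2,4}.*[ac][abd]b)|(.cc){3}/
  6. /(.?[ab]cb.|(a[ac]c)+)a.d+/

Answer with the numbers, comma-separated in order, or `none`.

6

1 → no match
2 → no match
3 → no match
4 → no match
5 → no match
6 → match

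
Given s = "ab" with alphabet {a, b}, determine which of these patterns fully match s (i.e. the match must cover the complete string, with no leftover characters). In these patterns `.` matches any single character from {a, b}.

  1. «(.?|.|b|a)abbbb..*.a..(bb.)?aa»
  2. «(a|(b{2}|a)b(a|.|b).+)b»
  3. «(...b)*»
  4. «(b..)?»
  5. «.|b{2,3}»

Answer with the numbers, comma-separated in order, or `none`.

1 → no match — must end with "aa"
2 → match
3 → no match
4 → no match
5 → no match

2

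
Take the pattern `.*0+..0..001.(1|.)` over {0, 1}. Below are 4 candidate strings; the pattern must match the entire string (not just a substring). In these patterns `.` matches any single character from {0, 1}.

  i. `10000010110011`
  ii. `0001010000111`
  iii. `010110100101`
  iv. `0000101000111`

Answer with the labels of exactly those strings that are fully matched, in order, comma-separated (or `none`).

i → no match
ii → no match
iii. `010110100101` → no match
iv → match

iv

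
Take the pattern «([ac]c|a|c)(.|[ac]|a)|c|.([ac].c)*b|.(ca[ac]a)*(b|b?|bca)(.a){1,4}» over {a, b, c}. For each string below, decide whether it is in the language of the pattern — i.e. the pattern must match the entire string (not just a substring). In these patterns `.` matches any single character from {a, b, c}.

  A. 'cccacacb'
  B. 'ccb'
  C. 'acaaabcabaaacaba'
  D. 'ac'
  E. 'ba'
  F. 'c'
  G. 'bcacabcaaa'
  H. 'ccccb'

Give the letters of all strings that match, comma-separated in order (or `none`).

B, C, D, F, G, H

A. 'cccacacb' → no match
B. 'ccb' → match
C → match
D. 'ac' → match
E. 'ba' → no match
F. 'c' → match
G. 'bcacabcaaa' → match
H. 'ccccb' → match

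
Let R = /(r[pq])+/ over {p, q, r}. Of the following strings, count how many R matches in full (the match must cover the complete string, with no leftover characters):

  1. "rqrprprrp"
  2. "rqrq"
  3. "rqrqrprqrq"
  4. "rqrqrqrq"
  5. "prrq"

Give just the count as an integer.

1. "rqrprprrp" → no match
2. "rqrq" → match
3. "rqrqrprqrq" → match
4. "rqrqrqrq" → match
5. "prrq" → no match — must start with "r"
Total matched: 3

3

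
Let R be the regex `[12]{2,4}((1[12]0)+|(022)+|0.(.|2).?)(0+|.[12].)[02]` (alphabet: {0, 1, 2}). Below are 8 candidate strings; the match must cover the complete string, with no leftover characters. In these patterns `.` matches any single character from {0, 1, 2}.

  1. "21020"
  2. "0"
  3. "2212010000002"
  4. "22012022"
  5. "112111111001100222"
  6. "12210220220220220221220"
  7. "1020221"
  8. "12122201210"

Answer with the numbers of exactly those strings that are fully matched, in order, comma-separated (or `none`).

3, 6

1 → no match
2 → no match
3 → match
4 → no match
5 → no match
6 → match
7 → no match
8 → no match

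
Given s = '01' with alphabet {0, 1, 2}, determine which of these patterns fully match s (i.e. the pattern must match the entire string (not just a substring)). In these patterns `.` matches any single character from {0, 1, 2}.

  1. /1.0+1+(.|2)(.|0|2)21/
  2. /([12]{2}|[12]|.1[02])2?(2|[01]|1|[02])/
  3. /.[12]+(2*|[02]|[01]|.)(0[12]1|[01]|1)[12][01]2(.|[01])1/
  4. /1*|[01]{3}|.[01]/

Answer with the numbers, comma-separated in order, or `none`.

1 → no match — must start with '1'
2 → no match
3 → no match
4 → match

4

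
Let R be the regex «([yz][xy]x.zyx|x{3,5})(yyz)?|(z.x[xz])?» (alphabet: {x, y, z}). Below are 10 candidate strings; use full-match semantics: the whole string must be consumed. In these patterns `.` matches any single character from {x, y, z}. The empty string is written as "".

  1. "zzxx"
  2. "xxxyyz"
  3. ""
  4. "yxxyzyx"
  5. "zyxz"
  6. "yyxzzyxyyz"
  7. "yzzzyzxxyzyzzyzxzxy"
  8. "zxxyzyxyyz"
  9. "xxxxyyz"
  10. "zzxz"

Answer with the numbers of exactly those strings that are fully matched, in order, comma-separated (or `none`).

1, 2, 3, 4, 5, 6, 8, 9, 10

1 → match
2 → match
3 → match
4 → match
5 → match
6 → match
7 → no match
8 → match
9 → match
10 → match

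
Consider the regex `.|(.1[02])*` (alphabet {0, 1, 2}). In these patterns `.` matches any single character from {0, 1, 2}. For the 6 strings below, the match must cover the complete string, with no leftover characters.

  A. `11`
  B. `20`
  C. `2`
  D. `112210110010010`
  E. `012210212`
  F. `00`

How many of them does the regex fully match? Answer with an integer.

A → no match
B → no match
C → match
D → match
E → match
F → no match
Total matched: 3

3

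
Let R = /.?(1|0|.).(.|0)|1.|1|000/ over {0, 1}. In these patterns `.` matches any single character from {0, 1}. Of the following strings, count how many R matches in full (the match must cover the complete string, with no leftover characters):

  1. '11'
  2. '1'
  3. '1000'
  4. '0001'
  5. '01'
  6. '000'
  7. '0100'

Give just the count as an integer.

6

1 → match
2 → match
3 → match
4 → match
5 → no match
6 → match
7 → match
Total matched: 6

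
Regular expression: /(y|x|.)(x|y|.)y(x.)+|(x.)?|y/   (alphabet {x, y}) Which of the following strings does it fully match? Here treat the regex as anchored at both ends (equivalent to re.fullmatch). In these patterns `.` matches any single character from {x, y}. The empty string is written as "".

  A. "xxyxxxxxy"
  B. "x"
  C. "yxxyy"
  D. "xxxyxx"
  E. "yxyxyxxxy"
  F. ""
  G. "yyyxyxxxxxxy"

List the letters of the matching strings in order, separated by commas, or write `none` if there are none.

A. "xxyxxxxxy" → match
B. "x" → no match
C. "yxxyy" → no match
D. "xxxyxx" → no match
E. "yxyxyxxxy" → match
F. "" → match
G. "yyyxyxxxxxxy" → no match

A, E, F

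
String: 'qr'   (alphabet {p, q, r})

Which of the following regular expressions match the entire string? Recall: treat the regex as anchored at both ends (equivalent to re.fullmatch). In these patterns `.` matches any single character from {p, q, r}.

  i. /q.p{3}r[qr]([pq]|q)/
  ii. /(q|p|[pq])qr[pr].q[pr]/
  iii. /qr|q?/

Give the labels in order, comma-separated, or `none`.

i → no match
ii → no match
iii → match

iii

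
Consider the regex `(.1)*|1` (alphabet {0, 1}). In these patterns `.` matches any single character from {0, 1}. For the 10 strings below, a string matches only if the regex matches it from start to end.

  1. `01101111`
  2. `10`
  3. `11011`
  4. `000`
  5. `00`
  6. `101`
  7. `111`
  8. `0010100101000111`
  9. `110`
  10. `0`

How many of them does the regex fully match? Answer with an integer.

0

1 → no match
2 → no match
3 → no match
4 → no match
5 → no match
6 → no match
7 → no match
8 → no match
9 → no match
10 → no match
Total matched: 0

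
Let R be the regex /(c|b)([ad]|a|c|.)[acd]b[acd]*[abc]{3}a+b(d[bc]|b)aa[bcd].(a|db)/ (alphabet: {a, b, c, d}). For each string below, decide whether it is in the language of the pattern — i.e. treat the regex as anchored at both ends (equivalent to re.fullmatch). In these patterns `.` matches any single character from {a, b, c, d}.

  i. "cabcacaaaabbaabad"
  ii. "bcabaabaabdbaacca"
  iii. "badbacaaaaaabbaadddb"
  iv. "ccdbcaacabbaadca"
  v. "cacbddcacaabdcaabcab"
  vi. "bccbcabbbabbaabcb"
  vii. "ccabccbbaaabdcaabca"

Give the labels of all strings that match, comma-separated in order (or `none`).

i → no match
ii → match
iii → match
iv → match
v → no match
vi → no match
vii → match

ii, iii, iv, vii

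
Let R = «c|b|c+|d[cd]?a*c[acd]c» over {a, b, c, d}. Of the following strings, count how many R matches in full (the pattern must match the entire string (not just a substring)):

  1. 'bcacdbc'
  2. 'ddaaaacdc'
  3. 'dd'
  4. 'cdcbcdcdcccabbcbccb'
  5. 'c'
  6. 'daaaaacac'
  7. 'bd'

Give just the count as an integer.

3

1 → no match
2 → match
3 → no match
4 → no match
5 → match
6 → match
7 → no match
Total matched: 3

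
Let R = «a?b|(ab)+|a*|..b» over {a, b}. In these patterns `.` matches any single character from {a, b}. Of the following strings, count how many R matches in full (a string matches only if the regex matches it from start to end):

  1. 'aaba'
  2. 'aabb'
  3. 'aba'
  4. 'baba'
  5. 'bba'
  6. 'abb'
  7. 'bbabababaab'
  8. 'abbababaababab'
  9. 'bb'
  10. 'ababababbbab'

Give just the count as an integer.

1 → no match
2 → no match
3 → no match
4 → no match
5 → no match
6 → match
7 → no match
8 → no match
9 → no match
10 → no match
Total matched: 1

1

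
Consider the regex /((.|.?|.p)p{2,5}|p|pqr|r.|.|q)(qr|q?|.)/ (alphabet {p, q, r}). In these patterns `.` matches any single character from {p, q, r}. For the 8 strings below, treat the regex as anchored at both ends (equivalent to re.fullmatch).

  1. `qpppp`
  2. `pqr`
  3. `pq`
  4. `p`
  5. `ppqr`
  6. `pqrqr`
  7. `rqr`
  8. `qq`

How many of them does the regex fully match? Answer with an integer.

1 → match
2 → match
3 → match
4 → match
5 → match
6 → match
7 → match
8 → match
Total matched: 8

8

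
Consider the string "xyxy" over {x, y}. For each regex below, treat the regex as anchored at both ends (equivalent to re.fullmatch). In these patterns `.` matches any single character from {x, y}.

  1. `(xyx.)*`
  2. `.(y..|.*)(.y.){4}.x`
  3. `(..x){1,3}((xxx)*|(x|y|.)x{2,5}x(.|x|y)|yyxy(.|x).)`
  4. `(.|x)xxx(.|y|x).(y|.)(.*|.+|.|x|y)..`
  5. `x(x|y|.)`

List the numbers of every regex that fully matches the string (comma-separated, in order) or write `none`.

1 → match
2 → no match — must end with "x"
3 → no match
4 → no match
5 → no match

1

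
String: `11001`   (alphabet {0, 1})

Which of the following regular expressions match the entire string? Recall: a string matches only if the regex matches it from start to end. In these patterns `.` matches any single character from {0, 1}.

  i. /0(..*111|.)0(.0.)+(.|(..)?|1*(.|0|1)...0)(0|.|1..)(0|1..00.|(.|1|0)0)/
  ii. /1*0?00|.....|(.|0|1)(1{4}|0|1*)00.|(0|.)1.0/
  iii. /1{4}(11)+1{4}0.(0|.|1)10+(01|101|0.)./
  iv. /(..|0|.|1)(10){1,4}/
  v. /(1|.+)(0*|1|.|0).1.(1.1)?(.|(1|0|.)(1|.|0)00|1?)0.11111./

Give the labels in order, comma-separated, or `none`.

ii

i → no match — must start with `0`
ii → match
iii → no match
iv → no match — must end with `10`
v → no match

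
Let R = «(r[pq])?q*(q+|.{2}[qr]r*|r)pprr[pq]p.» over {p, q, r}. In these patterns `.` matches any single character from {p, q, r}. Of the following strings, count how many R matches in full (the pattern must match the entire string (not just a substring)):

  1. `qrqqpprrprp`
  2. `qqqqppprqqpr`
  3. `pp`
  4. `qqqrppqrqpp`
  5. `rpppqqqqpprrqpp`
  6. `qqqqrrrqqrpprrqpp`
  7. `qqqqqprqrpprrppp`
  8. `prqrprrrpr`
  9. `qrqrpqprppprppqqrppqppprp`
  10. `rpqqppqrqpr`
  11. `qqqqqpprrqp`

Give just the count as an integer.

1

1. `qrqqpprrprp` → no match
2. `qqqqppprqqpr` → no match
3. `pp` → no match
4. `qqqrppqrqpp` → no match
5 → no match
6 → no match
7 → match
8. `prqrprrrpr` → no match
9 → no match
10. `rpqqppqrqpr` → no match
11. `qqqqqpprrqp` → no match
Total matched: 1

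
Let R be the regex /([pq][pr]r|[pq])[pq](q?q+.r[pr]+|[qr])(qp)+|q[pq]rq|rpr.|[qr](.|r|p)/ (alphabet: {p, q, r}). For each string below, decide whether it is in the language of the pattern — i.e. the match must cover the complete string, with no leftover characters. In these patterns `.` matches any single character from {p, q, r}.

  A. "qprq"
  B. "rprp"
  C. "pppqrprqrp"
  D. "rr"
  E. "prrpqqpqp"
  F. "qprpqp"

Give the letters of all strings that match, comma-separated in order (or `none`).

A → match
B → match
C → no match
D → match
E → match
F → no match

A, B, D, E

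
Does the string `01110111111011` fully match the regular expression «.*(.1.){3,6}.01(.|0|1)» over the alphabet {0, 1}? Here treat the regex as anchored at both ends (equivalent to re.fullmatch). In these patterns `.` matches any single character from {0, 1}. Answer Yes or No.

Yes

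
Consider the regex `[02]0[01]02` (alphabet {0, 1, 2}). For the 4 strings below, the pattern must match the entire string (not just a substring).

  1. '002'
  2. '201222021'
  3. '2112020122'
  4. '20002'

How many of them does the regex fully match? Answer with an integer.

1

1 → no match
2 → no match — must end with '02'
3 → no match — must end with '02'
4 → match
Total matched: 1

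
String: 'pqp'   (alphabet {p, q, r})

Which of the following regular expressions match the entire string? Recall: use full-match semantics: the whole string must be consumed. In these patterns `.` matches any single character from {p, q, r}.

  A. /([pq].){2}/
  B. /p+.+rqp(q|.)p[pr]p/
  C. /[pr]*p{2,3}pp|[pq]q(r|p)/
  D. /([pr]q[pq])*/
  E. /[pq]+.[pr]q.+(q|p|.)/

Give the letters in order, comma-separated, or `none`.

C, D

A → no match
B → no match
C → match
D → match
E → no match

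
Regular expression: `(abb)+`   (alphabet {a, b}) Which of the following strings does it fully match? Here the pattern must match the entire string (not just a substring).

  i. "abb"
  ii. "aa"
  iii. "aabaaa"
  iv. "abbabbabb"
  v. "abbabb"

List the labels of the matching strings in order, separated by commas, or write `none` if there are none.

i → match
ii → no match — must start with "abb"
iii → no match — must start with "abb"
iv → match
v → match

i, iv, v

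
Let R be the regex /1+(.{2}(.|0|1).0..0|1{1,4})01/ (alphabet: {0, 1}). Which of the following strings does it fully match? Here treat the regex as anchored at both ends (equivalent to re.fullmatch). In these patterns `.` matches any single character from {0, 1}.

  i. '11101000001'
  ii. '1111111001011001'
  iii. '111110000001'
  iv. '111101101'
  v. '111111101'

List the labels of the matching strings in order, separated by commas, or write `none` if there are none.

i → match
ii → match
iii → match
iv → no match
v → match

i, ii, iii, v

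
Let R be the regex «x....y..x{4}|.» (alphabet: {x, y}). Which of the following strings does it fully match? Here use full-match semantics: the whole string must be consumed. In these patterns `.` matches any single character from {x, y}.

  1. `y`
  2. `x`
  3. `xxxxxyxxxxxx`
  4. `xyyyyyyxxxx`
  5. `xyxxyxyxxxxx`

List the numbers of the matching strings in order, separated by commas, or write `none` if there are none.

1, 2, 3

1 → match
2 → match
3 → match
4 → no match
5 → no match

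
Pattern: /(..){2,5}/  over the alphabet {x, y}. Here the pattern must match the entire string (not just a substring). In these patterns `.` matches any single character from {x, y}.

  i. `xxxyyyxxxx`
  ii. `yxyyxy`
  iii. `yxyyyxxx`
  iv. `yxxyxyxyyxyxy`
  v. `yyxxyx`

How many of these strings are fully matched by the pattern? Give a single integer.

i → match
ii → match
iii → match
iv → no match
v → match
Total matched: 4

4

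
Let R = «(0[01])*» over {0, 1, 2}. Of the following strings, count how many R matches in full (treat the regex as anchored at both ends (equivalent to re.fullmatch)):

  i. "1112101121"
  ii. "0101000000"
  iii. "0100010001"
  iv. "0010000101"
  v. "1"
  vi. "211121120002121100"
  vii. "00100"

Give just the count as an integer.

i → no match
ii → match
iii → match
iv → no match
v → no match
vi → no match
vii → no match
Total matched: 2

2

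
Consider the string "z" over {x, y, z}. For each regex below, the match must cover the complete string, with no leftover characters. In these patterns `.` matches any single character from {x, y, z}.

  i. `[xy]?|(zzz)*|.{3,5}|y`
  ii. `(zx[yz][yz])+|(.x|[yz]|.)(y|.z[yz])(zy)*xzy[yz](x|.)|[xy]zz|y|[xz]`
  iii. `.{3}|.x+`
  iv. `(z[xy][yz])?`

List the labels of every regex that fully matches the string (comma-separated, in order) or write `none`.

i → no match
ii → match
iii → no match
iv → no match

ii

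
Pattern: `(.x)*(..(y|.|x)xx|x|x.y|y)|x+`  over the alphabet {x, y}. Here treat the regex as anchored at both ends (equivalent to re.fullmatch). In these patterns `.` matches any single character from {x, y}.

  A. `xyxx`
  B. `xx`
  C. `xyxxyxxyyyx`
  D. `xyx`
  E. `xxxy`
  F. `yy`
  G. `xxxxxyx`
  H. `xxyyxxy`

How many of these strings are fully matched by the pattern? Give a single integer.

1

A → no match
B → match
C → no match
D → no match
E → no match
F → no match
G → no match
H → no match
Total matched: 1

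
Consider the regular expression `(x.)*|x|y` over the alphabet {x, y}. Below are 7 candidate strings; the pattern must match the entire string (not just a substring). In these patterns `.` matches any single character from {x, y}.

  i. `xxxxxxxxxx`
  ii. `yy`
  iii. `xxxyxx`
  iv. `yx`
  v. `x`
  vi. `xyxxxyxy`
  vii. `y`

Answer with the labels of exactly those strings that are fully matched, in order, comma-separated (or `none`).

i. `xxxxxxxxxx` → match
ii. `yy` → no match
iii. `xxxyxx` → match
iv. `yx` → no match
v. `x` → match
vi. `xyxxxyxy` → match
vii. `y` → match

i, iii, v, vi, vii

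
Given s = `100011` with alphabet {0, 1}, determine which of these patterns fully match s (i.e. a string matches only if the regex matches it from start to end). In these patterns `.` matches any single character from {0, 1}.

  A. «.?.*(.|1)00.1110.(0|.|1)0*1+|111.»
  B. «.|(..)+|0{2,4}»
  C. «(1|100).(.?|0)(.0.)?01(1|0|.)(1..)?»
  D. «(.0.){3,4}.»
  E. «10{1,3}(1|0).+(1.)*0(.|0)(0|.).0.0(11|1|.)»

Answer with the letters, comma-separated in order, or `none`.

A → no match
B → match
C → match
D → no match
E → no match

B, C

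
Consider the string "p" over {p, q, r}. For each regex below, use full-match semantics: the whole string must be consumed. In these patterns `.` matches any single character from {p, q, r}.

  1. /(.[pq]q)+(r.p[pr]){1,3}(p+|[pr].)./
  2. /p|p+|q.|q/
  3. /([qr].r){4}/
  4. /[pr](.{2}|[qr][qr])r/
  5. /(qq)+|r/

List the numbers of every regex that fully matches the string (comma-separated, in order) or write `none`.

1 → no match
2 → match
3 → no match — must end with "r"
4 → no match — must end with "r"
5 → no match

2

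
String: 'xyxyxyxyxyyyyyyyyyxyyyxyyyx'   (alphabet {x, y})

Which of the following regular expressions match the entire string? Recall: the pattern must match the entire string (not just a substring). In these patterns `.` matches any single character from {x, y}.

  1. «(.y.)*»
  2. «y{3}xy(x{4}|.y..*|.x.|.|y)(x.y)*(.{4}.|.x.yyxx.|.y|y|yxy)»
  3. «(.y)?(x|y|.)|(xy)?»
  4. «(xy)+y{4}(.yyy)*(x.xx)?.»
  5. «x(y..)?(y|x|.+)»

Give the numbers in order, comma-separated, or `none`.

1 → no match
2 → no match — must start with 'y'
3 → no match
4 → match
5 → match

4, 5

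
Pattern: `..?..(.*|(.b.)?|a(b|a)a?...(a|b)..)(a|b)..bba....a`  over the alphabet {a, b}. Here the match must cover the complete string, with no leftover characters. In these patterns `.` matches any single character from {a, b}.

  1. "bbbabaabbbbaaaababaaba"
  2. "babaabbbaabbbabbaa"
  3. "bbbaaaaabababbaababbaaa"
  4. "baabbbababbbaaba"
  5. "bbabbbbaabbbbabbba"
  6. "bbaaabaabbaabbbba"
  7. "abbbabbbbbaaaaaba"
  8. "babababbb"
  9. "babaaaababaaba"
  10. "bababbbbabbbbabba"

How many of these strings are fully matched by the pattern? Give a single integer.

0

1 → no match
2 → no match
3 → no match
4 → no match
5 → no match
6 → no match
7 → no match
8 → no match — must end with "a"
9 → no match
10 → no match
Total matched: 0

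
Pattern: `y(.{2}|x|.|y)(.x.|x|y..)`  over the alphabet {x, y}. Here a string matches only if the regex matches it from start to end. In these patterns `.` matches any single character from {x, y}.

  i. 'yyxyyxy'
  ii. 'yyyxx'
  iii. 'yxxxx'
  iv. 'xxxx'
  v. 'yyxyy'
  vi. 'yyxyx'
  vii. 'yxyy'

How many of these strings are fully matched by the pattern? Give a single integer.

2

i → no match
ii → match
iii → match
iv → no match — must start with 'y'
v → no match
vi → no match
vii → no match
Total matched: 2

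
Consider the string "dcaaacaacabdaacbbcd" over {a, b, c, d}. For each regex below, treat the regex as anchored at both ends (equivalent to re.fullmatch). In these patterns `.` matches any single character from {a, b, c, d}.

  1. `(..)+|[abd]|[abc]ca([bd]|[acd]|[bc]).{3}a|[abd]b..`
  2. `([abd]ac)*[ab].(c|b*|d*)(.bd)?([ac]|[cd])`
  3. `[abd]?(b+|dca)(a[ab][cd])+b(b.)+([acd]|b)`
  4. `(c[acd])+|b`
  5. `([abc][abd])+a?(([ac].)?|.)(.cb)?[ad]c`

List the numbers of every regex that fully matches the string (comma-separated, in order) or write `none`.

3

1 → no match
2 → no match
3 → match
4 → no match
5 → no match — must end with "c"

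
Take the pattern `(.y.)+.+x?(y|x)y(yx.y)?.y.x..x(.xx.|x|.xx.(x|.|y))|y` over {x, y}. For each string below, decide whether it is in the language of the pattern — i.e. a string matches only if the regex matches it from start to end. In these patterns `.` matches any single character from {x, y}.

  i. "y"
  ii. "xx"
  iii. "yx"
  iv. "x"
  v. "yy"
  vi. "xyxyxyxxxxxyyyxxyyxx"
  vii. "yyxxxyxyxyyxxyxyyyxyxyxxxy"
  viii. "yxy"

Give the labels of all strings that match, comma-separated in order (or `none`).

i, vi

i. "y" → match
ii. "xx" → no match
iii. "yx" → no match
iv. "x" → no match
v. "yy" → no match
vi → match
vii → no match
viii. "yxy" → no match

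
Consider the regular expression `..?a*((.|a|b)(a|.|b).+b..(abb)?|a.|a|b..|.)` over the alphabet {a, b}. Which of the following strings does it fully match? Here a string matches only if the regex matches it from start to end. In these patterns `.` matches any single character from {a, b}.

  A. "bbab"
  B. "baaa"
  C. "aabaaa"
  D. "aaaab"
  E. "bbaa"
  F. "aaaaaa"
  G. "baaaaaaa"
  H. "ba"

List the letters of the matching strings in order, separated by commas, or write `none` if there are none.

A → match
B → match
C → no match
D → match
E → match
F → match
G → match
H → match

A, B, D, E, F, G, H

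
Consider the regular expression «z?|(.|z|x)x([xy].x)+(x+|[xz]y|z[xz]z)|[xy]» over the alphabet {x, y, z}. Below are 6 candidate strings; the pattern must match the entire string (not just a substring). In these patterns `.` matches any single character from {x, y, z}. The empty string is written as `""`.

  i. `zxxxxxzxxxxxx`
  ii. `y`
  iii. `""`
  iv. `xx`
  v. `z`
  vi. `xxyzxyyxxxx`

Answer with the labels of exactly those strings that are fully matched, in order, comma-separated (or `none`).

i, ii, iii, v, vi

i → match
ii → match
iii → match
iv → no match
v → match
vi → match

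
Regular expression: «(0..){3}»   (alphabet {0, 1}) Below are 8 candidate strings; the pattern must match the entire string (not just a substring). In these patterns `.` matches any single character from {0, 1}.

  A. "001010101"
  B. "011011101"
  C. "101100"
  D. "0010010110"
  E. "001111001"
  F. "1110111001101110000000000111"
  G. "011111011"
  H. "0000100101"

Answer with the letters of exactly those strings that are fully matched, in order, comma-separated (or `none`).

A → no match
B → no match
C → no match — must start with "0"
D → no match
E → no match
F → no match — must start with "0"
G → no match
H → no match

none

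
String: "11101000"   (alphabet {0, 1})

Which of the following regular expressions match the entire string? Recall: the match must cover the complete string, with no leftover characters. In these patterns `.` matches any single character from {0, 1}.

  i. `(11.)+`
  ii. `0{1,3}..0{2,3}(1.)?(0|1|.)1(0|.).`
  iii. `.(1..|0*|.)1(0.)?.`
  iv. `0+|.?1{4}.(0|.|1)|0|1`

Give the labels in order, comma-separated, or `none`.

iii

i → no match
ii → no match — must start with "0"
iii → match
iv → no match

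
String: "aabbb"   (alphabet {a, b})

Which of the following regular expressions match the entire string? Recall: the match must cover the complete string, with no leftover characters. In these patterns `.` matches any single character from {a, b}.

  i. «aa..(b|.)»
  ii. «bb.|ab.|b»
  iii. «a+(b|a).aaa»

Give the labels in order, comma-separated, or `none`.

i

i → match
ii → no match
iii → no match — must end with "aaa"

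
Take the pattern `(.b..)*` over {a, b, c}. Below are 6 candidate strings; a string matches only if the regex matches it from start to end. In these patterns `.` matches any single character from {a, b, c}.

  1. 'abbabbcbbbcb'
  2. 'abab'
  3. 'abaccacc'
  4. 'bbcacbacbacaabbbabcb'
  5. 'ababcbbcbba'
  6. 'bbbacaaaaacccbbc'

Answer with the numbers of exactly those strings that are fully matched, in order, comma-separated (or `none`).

1 → match
2 → match
3 → no match
4 → no match
5 → no match
6 → no match

1, 2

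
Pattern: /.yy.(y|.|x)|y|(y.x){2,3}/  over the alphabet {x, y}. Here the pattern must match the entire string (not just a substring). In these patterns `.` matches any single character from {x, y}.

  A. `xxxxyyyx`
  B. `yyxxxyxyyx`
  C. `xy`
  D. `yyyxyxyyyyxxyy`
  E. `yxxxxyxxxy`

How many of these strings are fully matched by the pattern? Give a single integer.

A → no match
B → no match
C → no match
D → no match
E → no match
Total matched: 0

0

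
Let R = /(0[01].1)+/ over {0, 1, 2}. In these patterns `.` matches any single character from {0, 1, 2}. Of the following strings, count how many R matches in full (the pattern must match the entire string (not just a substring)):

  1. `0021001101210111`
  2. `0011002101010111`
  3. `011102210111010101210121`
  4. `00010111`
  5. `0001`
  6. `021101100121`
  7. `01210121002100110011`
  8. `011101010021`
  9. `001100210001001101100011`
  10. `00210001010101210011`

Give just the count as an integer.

7

1 → match
2 → match
3 → no match
4 → match
5 → match
6 → no match
7 → match
8 → match
9 → no match
10 → match
Total matched: 7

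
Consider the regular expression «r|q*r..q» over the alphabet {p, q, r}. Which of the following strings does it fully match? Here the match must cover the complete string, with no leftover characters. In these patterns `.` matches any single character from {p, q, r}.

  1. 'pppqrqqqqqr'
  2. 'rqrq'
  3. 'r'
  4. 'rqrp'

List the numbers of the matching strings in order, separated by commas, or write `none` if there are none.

1 → no match
2 → match
3 → match
4 → no match

2, 3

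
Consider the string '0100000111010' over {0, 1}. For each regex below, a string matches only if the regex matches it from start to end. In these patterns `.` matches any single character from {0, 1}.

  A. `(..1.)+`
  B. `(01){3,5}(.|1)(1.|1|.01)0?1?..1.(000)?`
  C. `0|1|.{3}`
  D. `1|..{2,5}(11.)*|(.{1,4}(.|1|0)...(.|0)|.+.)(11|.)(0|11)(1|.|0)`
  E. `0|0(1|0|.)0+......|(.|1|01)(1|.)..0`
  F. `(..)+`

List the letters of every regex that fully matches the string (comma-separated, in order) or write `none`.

A → no match
B → no match
C → no match
D → no match
E → match
F → no match

E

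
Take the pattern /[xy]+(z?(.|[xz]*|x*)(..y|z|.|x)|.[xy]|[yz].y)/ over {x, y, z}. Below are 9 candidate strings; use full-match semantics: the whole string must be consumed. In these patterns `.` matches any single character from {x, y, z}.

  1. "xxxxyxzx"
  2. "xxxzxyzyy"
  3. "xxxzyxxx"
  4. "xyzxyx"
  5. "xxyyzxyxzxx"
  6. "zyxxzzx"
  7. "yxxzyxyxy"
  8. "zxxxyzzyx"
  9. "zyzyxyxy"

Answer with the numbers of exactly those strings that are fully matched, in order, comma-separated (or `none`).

1

1. "xxxxyxzx" → match
2. "xxxzxyzyy" → no match
3. "xxxzyxxx" → no match
4. "xyzxyx" → no match
5. "xxyyzxyxzxx" → no match
6. "zyxxzzx" → no match
7. "yxxzyxyxy" → no match
8. "zxxxyzzyx" → no match
9. "zyzyxyxy" → no match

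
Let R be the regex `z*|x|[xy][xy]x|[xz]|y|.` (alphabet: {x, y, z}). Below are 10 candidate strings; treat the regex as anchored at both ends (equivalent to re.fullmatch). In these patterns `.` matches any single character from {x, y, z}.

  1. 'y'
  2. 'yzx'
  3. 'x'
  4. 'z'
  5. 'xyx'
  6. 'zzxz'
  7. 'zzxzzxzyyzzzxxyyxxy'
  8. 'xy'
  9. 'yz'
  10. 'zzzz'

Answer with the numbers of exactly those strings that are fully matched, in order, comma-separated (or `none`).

1 → match
2 → no match
3 → match
4 → match
5 → match
6 → no match
7 → no match
8 → no match
9 → no match
10 → match

1, 3, 4, 5, 10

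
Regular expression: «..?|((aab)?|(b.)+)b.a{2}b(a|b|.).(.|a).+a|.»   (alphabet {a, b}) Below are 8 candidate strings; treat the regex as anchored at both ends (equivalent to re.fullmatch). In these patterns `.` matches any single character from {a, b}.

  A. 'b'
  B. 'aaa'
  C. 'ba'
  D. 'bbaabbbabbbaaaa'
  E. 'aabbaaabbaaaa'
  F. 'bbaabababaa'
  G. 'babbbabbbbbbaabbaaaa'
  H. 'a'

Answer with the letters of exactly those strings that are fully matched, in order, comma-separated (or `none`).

A → match
B → no match
C → match
D → match
E → match
F → match
G → match
H → match

A, C, D, E, F, G, H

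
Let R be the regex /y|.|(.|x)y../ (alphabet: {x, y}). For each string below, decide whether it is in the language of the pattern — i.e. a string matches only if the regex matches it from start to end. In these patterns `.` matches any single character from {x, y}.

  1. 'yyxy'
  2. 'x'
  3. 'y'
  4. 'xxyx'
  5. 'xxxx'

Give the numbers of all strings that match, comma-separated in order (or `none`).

1, 2, 3

1 → match
2 → match
3 → match
4 → no match
5 → no match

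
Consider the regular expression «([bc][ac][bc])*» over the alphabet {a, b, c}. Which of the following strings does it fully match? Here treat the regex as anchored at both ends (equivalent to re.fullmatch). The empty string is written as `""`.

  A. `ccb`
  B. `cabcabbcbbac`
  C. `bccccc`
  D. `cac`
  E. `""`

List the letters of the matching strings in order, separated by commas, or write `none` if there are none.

A. `ccb` → match
B. `cabcabbcbbac` → match
C. `bccccc` → match
D. `cac` → match
E. `""` → match

A, B, C, D, E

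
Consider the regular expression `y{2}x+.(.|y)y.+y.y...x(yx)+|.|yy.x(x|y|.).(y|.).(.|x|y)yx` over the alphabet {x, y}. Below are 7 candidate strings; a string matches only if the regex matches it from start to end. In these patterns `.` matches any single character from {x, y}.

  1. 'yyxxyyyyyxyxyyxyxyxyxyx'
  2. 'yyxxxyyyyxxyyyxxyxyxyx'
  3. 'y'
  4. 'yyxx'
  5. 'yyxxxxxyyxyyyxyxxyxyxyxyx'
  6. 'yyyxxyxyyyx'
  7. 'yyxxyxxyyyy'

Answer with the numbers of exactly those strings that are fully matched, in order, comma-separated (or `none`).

1, 2, 3, 5, 6

1 → match
2 → match
3 → match
4 → no match
5 → match
6 → match
7 → no match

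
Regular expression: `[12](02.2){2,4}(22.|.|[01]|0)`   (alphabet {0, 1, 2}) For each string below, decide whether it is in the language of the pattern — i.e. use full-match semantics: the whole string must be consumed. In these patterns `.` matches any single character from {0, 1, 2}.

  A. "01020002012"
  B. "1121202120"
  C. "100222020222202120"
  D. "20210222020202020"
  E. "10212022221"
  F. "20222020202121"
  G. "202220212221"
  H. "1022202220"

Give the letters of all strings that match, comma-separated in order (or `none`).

A → no match
B → no match
C → no match
D → no match
E → no match
F → match
G → match
H → match

F, G, H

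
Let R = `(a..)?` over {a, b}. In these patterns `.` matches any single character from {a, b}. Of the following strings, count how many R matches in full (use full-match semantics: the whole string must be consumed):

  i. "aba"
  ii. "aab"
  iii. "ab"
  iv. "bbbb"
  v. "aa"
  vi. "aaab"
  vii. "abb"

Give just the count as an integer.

3

i. "aba" → match
ii. "aab" → match
iii. "ab" → no match
iv. "bbbb" → no match
v. "aa" → no match
vi. "aaab" → no match
vii. "abb" → match
Total matched: 3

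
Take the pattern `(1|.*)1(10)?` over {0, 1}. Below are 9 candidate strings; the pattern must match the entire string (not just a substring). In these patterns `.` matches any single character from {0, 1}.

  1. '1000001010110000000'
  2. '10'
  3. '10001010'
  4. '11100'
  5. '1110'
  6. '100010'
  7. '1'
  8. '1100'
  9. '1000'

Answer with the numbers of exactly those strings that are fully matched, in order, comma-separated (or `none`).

5, 7

1 → no match
2. '10' → no match
3. '10001010' → no match
4. '11100' → no match
5. '1110' → match
6. '100010' → no match
7. '1' → match
8. '1100' → no match
9. '1000' → no match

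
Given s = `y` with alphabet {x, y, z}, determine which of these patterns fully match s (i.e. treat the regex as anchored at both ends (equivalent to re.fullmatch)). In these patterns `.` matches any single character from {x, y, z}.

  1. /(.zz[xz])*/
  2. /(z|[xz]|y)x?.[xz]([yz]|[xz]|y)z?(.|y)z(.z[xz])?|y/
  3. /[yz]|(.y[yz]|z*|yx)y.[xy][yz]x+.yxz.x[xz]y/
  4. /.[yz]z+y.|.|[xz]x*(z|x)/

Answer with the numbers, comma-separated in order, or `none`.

1 → no match
2 → match
3 → match
4 → match

2, 3, 4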